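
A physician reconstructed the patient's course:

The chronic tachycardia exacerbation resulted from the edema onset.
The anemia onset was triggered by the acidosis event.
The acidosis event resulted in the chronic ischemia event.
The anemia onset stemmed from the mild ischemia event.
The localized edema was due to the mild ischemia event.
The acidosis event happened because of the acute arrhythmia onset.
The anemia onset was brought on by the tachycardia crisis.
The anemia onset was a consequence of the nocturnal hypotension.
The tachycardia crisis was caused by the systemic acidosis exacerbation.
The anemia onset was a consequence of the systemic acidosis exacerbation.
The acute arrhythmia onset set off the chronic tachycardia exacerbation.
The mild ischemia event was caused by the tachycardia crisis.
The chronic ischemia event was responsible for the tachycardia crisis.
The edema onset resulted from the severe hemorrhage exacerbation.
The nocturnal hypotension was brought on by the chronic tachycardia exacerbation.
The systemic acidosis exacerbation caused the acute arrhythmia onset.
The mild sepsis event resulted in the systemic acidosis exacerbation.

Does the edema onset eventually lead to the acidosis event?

The edema onset leads to the chronic tachycardia exacerbation, the nocturnal hypotension, the anemia onset; the acidosis event is not among them.

No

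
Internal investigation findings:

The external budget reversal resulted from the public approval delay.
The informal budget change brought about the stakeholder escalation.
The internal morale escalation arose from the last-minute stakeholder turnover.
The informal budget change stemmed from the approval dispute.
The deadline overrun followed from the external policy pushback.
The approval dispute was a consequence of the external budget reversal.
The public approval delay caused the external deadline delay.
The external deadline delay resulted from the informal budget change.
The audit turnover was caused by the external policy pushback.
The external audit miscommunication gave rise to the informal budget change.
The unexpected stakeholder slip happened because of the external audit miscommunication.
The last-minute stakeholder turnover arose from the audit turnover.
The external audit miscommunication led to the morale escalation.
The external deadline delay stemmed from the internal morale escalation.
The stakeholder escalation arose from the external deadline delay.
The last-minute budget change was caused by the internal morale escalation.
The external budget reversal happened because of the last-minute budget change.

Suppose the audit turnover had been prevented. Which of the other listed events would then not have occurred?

Downstream of the audit turnover: the last-minute stakeholder turnover, the internal morale escalation, the last-minute budget change, the external budget reversal, the approval dispute, the informal budget change, the external deadline delay, the stakeholder escalation.
Of those, still caused via another path: the external budget reversal, the approval dispute, the informal budget change, the external deadline delay, the stakeholder escalation.
The remainder have no surviving cause.

the internal morale escalation, the last-minute budget change, the last-minute stakeholder turnover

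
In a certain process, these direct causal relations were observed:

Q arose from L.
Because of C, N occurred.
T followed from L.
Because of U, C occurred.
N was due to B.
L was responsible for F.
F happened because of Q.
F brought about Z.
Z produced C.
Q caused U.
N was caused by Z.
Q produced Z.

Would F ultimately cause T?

F leads to Z, C, N; T is not among them.

No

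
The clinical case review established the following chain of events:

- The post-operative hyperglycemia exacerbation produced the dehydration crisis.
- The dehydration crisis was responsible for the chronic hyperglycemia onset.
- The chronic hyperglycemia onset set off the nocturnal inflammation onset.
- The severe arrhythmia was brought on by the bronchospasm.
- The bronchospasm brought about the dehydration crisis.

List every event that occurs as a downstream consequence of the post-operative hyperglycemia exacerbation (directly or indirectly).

Direct effects: the dehydration crisis.
2 steps out: the chronic hyperglycemia onset.
3 steps out: the nocturnal inflammation onset.
Not reachable from it: the bronchospasm, the severe arrhythmia.

the chronic hyperglycemia onset, the dehydration crisis, the nocturnal inflammation onset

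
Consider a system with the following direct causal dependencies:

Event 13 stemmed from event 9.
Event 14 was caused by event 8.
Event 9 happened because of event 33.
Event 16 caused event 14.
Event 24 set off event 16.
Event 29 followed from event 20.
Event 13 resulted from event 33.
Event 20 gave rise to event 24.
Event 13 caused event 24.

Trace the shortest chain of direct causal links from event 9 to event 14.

event 9 → event 13 → event 24 → event 16 → event 14

event 9 → event 13
event 13 → event 24
event 24 → event 16
event 16 → event 14
Length: 4 steps.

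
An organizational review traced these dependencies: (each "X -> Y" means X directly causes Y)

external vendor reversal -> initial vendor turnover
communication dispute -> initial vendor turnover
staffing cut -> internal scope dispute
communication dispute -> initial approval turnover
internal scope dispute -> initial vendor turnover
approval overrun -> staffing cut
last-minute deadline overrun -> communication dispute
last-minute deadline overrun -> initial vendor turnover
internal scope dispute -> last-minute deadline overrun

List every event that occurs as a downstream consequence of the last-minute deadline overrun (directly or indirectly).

Direct effects: the communication dispute, the initial vendor turnover.
2 steps out: the initial approval turnover.
Not reachable from it: the approval overrun, the staffing cut, the internal scope dispute, the external vendor reversal.

the communication dispute, the initial approval turnover, the initial vendor turnover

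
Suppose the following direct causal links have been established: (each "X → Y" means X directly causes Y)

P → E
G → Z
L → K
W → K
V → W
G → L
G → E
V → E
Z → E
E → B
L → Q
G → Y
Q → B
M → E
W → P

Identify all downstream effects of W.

B, E, K, P

Direct effects: K, P.
2 steps out: E.
3 steps out: B.
Not reachable from it: V, G, L, Y, Z, M, Q.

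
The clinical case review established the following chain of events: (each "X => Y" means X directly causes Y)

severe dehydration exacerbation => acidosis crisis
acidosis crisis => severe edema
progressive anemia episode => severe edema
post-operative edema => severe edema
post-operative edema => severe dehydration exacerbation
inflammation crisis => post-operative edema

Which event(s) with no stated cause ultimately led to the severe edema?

Tracing upstream from the severe edema: the severe edema ← the progressive anemia episode.
A separate upstream branch: the severe edema ← the post-operative edema ← the inflammation crisis.
Each of those chain origins has no stated cause.

the inflammation crisis, the progressive anemia episode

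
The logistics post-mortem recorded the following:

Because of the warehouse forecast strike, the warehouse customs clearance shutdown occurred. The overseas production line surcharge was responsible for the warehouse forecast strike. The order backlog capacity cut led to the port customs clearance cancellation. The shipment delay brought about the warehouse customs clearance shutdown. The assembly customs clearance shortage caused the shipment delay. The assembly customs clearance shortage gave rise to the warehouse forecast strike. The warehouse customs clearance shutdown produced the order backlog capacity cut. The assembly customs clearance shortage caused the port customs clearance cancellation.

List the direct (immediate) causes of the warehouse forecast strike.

the assembly customs clearance shortage, the overseas production line surcharge

the assembly customs clearance shortage, the overseas production line surcharge → the warehouse forecast strike with nothing further upstream stated.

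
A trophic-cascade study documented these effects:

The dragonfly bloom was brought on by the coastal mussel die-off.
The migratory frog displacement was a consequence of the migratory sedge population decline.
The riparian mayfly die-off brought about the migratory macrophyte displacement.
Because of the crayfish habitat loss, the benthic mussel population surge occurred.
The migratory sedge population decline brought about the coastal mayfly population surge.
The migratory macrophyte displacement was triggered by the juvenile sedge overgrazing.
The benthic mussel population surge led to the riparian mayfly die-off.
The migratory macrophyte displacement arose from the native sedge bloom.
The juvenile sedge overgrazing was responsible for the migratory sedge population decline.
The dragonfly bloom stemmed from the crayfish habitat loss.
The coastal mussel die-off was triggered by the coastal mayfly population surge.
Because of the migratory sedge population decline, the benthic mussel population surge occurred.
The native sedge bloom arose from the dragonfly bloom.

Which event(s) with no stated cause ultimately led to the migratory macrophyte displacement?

Tracing upstream from the migratory macrophyte displacement: the migratory macrophyte displacement ← the juvenile sedge overgrazing.
A separate upstream branch: the migratory macrophyte displacement ← the riparian mayfly die-off ← the benthic mussel population surge ← the crayfish habitat loss.
Each of those chain origins has no stated cause.

the crayfish habitat loss, the juvenile sedge overgrazing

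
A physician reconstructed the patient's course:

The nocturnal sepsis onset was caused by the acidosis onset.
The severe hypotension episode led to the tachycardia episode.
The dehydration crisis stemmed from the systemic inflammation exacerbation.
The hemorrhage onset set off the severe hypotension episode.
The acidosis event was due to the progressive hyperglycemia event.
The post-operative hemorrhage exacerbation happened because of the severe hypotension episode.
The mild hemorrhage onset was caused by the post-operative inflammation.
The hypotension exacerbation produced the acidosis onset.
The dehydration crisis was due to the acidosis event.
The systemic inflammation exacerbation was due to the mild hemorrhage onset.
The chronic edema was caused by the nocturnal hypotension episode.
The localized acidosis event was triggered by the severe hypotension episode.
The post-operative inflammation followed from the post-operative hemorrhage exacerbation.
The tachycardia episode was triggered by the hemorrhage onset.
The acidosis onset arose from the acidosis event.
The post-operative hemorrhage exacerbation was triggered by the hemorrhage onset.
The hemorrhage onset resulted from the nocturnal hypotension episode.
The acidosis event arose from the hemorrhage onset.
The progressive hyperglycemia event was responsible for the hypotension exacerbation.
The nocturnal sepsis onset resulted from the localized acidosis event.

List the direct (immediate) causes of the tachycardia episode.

Upstream contributors include the nocturnal hypotension episode, but only the hemorrhage onset, the severe hypotension episode feed directly into the tachycardia episode.

the hemorrhage onset, the severe hypotension episode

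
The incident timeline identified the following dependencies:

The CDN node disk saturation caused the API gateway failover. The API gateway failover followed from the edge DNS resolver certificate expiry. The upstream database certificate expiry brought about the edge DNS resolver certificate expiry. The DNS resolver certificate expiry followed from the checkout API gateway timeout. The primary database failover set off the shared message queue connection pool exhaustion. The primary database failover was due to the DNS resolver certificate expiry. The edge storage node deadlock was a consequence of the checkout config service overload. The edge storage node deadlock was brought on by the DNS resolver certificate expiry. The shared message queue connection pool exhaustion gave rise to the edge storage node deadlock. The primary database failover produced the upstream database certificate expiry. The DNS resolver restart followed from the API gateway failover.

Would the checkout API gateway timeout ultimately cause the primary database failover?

Yes

There is a causal chain: the checkout API gateway timeout → the DNS resolver certificate expiry → the primary database failover.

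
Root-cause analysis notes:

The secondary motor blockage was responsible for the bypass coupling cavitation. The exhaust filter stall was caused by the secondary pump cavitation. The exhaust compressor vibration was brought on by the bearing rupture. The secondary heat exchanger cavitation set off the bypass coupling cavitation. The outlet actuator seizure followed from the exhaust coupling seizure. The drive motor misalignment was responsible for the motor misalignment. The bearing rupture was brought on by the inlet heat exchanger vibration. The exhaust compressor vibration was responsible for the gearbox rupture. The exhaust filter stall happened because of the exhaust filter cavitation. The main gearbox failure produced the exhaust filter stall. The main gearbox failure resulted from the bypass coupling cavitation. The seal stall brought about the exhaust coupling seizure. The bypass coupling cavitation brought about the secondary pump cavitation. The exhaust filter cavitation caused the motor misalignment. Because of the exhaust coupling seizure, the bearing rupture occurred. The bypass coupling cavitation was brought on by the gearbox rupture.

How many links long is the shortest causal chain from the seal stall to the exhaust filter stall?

7

Shortest chain: the seal stall → the exhaust coupling seizure → the bearing rupture → the exhaust compressor vibration → the gearbox rupture → the bypass coupling cavitation → the secondary pump cavitation → the exhaust filter stall.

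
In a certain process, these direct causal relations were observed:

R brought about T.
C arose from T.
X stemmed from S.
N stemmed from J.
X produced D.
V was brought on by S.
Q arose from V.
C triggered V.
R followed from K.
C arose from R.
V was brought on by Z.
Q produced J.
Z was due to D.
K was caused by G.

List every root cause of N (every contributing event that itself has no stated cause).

G, S

Tracing upstream from N: N ← J ← Q ← V ← S.
A separate upstream branch: N ← J ← Q ← V ← C ← R ← K ← G.
Each of those chain origins has no stated cause.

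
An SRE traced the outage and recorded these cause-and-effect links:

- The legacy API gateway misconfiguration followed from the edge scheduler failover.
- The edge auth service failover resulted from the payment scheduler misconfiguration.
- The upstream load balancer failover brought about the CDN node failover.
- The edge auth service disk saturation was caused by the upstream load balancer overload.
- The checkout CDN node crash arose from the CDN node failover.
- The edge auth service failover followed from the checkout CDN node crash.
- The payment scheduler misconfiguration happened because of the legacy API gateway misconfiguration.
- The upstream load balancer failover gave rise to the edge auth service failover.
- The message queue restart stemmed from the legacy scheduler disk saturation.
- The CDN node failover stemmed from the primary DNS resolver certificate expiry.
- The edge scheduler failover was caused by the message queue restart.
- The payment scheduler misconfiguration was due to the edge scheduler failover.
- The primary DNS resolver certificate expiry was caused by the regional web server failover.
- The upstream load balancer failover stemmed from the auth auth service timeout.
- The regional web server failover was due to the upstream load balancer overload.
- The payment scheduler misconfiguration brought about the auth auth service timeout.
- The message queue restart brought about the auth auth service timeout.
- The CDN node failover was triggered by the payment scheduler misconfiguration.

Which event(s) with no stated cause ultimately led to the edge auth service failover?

Tracing upstream from the edge auth service failover: the edge auth service failover ← the payment scheduler misconfiguration ← the edge scheduler failover ← the message queue restart ← the legacy scheduler disk saturation.
A separate upstream branch: the edge auth service failover ← the checkout CDN node crash ← the CDN node failover ← the primary DNS resolver certificate expiry ← the regional web server failover ← the upstream load balancer overload.
Each of those chain origins has no stated cause.

the legacy scheduler disk saturation, the upstream load balancer overload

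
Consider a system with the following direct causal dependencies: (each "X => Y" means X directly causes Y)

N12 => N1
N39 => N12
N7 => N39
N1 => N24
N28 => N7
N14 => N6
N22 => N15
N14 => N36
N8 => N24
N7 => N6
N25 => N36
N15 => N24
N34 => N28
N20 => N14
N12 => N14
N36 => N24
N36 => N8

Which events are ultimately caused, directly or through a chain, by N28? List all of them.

N1, N12, N14, N24, N36, N39, N6, N7, N8

Direct effects: N7.
2 steps out: N39, N6.
3 steps out: N12.
4 steps out: N14, N1.
5 steps out: N36, N24.
6 steps out: N8.
Not reachable from it: N25, N20, N34, N22, N15.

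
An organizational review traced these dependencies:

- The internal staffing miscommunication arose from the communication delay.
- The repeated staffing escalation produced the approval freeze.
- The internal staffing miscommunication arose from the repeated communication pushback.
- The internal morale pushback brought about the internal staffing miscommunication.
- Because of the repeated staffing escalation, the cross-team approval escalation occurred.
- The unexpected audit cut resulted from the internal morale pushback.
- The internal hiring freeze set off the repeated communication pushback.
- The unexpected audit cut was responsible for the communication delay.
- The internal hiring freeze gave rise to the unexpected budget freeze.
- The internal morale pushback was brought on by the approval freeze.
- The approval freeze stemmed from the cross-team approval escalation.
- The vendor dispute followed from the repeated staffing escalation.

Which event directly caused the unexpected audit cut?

the internal morale pushback

Upstream contributors include the repeated staffing escalation, the cross-team approval escalation, the approval freeze, but only the internal morale pushback feeds directly into the unexpected audit cut.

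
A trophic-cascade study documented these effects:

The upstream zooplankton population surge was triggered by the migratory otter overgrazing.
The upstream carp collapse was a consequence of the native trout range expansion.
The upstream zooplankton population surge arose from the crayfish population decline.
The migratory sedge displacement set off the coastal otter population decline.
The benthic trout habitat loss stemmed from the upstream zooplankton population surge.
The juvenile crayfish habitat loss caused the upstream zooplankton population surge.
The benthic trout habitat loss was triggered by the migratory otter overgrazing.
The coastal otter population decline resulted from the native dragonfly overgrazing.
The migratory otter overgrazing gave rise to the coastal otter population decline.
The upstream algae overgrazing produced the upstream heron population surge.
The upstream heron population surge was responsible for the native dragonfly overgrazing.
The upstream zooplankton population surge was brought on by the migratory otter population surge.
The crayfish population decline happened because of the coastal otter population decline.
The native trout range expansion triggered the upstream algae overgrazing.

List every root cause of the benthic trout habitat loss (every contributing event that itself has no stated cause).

the juvenile crayfish habitat loss, the migratory otter overgrazing, the migratory otter population surge, the migratory sedge displacement, the native trout range expansion

Tracing upstream from the benthic trout habitat loss: the benthic trout habitat loss ← the upstream zooplankton population surge ← the migratory otter population surge.
A separate upstream branch: the benthic trout habitat loss ← the upstream zooplankton population surge ← the crayfish population decline ← the coastal otter population decline ← the native dragonfly overgrazing ← the upstream heron population surge ← the upstream algae overgrazing ← the native trout range expansion.
A separate upstream branch: the benthic trout habitat loss ← the upstream zooplankton population surge ← the crayfish population decline ← the coastal otter population decline ← the migratory sedge displacement.
A separate upstream branch: the benthic trout habitat loss ← the migratory otter overgrazing.
A separate upstream branch: the benthic trout habitat loss ← the upstream zooplankton population surge ← the juvenile crayfish habitat loss.
Each of those chain origins has no stated cause.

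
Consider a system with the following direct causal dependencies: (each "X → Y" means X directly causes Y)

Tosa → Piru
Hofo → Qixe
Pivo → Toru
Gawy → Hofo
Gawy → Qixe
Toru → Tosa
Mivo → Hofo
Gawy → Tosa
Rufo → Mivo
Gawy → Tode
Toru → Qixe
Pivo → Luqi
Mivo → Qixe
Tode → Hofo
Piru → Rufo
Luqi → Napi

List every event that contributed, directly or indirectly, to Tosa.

Immediate causes of Tosa: Gawy, Toru.
Further upstream: Pivo.

Gawy, Pivo, Toru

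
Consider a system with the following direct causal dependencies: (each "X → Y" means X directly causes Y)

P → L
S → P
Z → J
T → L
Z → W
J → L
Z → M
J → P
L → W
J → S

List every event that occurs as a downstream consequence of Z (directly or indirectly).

Direct effects: M, J, W.
2 steps out: S, P, L.
Not reachable from it: T.

J, L, M, P, S, W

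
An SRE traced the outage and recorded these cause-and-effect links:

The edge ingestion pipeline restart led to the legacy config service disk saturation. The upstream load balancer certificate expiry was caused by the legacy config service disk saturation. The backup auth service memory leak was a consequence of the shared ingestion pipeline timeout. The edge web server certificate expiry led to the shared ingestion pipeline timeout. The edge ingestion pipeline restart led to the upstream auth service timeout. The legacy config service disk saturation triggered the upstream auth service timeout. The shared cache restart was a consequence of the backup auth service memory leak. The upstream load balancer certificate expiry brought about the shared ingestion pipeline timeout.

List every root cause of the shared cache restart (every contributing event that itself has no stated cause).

Tracing upstream from the shared cache restart: the shared cache restart ← the backup auth service memory leak ← the shared ingestion pipeline timeout ← the upstream load balancer certificate expiry ← the legacy config service disk saturation ← the edge ingestion pipeline restart.
A separate upstream branch: the shared cache restart ← the backup auth service memory leak ← the shared ingestion pipeline timeout ← the edge web server certificate expiry.
Each of those chain origins has no stated cause.

the edge ingestion pipeline restart, the edge web server certificate expiry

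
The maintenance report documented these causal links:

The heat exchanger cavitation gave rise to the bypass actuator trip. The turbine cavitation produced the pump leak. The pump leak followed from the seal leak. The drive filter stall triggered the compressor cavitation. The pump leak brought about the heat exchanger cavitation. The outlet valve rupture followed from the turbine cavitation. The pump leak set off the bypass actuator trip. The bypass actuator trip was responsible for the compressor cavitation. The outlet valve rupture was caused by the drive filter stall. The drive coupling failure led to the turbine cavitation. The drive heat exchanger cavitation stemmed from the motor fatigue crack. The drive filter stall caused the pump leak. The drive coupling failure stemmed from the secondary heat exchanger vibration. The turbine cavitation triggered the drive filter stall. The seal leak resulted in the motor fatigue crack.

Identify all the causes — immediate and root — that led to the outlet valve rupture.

the drive coupling failure, the drive filter stall, the secondary heat exchanger vibration, the turbine cavitation

Immediate causes of the outlet valve rupture: the turbine cavitation, the drive filter stall.
Further upstream: the secondary heat exchanger vibration, the drive coupling failure.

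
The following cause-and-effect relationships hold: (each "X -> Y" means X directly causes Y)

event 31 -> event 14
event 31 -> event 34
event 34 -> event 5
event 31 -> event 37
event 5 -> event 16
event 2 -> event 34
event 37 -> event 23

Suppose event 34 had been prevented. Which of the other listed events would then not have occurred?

Downstream of event 34: event 5, event 16.

event 16, event 5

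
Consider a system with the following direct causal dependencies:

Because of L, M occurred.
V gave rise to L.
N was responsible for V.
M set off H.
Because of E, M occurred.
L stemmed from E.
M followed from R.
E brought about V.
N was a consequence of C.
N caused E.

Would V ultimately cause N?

No

V leads to L, M, H; N is not among them.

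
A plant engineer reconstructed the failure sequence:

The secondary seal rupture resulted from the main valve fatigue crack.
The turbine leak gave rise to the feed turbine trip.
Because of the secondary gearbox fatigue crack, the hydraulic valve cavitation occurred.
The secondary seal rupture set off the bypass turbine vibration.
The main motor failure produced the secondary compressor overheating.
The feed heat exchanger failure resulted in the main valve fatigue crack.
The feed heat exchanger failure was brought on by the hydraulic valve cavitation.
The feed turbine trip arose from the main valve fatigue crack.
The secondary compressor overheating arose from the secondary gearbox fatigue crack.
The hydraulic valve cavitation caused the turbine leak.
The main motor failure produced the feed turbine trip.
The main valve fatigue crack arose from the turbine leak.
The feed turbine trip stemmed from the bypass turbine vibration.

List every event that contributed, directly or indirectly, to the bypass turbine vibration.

Immediate cause of the bypass turbine vibration: the secondary seal rupture.
Further upstream: the secondary gearbox fatigue crack, the hydraulic valve cavitation, the turbine leak, the feed heat exchanger failure, the main valve fatigue crack.

the feed heat exchanger failure, the hydraulic valve cavitation, the main valve fatigue crack, the secondary gearbox fatigue crack, the secondary seal rupture, the turbine leak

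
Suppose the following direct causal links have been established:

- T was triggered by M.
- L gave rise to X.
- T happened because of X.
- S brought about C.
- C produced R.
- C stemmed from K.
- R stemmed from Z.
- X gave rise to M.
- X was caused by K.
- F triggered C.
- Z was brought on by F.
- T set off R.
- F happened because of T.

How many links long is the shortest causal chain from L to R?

3

Shortest chain: L → X → T → R.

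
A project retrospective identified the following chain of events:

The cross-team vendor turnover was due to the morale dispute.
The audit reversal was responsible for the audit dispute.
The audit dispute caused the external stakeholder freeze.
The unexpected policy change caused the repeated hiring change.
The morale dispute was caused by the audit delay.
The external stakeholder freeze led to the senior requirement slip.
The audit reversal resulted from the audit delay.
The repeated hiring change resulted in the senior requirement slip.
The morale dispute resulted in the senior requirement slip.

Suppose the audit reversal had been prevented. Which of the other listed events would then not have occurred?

the audit dispute, the external stakeholder freeze

Downstream of the audit reversal: the audit dispute, the external stakeholder freeze, the senior requirement slip.
Of those, still caused via another path: the senior requirement slip.
The remainder have no surviving cause.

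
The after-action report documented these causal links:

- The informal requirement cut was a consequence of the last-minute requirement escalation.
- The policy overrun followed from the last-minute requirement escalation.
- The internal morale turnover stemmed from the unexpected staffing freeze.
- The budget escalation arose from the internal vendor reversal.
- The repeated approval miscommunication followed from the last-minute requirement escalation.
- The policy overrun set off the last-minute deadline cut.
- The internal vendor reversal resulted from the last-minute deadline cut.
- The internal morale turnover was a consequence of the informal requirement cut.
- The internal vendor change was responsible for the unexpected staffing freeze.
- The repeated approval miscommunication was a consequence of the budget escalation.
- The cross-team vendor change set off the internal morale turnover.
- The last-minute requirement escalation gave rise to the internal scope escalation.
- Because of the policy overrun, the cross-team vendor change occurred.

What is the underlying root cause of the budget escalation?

Tracing upstream from the budget escalation: the budget escalation ← the internal vendor reversal ← the last-minute deadline cut ← the policy overrun ← the last-minute requirement escalation.
The last-minute requirement escalation has no stated cause, so it is the root.

the last-minute requirement escalation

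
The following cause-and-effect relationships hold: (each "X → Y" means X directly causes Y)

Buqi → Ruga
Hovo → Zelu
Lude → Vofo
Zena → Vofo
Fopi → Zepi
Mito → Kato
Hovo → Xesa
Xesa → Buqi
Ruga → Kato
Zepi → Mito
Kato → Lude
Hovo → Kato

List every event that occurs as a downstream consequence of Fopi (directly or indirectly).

Kato, Lude, Mito, Vofo, Zepi

Direct effects: Zepi.
2 steps out: Mito.
3 steps out: Kato.
4 steps out: Lude.
5 steps out: Vofo.
Not reachable from it: Hovo, Xesa, Zelu, Buqi, Zena, Ruga.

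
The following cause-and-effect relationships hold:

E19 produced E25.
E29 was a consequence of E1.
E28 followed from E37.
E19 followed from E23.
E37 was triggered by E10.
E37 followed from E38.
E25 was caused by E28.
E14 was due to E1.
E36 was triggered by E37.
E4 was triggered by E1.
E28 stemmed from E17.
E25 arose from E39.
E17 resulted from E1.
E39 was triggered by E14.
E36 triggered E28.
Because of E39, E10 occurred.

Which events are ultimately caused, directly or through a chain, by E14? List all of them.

E10, E25, E28, E36, E37, E39

Direct effects: E39.
2 steps out: E10, E25.
3 steps out: E37.
4 steps out: E36, E28.
Not reachable from it: E1, E4, E29, E38, E23, E19, E17.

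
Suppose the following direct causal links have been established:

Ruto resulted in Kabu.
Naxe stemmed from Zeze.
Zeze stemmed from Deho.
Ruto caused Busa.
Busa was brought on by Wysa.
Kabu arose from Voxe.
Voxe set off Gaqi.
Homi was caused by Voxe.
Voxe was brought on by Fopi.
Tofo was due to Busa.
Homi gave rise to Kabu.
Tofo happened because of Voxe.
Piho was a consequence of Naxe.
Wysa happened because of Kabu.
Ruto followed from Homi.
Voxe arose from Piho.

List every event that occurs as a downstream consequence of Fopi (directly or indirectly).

Busa, Gaqi, Homi, Kabu, Ruto, Tofo, Voxe, Wysa

Direct effects: Voxe.
2 steps out: Gaqi, Homi, Kabu, Tofo.
3 steps out: Ruto, Wysa.
4 steps out: Busa.
Not reachable from it: Deho, Zeze, Naxe, Piho.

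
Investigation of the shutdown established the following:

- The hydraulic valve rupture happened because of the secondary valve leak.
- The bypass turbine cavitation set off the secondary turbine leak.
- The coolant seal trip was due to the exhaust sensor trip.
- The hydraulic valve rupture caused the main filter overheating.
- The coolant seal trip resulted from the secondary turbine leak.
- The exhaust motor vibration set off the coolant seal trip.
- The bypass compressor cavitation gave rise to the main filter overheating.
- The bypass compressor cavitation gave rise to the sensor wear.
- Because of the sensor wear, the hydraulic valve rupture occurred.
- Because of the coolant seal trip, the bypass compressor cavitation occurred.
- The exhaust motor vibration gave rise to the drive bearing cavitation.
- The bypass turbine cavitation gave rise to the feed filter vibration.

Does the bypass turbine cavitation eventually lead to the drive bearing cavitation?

No

The bypass turbine cavitation leads to the feed filter vibration, the secondary turbine leak, the coolant seal trip, the bypass compressor cavitation, the sensor wear, the hydraulic valve rupture, the main filter overheating; the drive bearing cavitation is not among them.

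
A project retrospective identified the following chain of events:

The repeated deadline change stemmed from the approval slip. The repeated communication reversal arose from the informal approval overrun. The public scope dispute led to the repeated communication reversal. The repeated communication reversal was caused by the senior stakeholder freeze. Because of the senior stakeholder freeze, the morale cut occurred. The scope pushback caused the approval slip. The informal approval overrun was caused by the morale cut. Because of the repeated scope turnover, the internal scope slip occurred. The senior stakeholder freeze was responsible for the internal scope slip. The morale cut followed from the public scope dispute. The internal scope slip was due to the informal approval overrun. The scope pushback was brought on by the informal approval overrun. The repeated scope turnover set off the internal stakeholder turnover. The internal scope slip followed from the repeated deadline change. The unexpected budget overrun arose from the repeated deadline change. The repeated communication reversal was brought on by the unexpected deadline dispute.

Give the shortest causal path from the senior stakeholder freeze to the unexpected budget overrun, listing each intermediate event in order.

the senior stakeholder freeze → the morale cut
the morale cut → the informal approval overrun
the informal approval overrun → the scope pushback
the scope pushback → the approval slip
the approval slip → the repeated deadline change
the repeated deadline change → the unexpected budget overrun
Length: 6 steps.

the senior stakeholder freeze → the morale cut → the informal approval overrun → the scope pushback → the approval slip → the repeated deadline change → the unexpected budget overrun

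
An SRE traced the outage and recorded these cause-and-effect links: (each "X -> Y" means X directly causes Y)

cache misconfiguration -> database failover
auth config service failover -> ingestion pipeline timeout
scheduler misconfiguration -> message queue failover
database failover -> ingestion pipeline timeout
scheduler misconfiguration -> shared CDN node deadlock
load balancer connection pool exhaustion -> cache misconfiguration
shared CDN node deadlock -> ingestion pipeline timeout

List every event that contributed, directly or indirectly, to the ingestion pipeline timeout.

the auth config service failover, the cache misconfiguration, the database failover, the load balancer connection pool exhaustion, the scheduler misconfiguration, the shared CDN node deadlock

Immediate causes of the ingestion pipeline timeout: the database failover, the shared CDN node deadlock, the auth config service failover.
Further upstream: the scheduler misconfiguration, the load balancer connection pool exhaustion, the cache misconfiguration.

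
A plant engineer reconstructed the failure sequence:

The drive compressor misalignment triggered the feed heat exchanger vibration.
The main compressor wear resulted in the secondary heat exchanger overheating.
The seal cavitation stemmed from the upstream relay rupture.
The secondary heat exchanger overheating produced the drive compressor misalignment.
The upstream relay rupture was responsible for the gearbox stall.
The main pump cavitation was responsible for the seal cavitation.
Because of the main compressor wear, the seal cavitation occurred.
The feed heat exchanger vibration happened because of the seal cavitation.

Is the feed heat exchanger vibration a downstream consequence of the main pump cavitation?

There is a causal chain: the main pump cavitation → the seal cavitation → the feed heat exchanger vibration.

Yes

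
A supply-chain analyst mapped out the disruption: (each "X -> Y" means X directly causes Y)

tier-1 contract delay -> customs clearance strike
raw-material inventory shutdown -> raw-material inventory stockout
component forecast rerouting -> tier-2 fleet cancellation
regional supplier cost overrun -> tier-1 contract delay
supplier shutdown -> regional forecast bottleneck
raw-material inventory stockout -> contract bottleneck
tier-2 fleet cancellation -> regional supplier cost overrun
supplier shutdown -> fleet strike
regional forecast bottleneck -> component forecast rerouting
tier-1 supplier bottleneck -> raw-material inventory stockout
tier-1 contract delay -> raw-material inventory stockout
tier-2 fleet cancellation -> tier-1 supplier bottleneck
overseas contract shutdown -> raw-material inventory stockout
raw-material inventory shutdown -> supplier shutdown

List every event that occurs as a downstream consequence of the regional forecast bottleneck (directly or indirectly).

the component forecast rerouting, the contract bottleneck, the customs clearance strike, the raw-material inventory stockout, the regional supplier cost overrun, the tier-1 contract delay, the tier-1 supplier bottleneck, the tier-2 fleet cancellation

Direct effects: the component forecast rerouting.
2 steps out: the tier-2 fleet cancellation.
3 steps out: the regional supplier cost overrun, the tier-1 supplier bottleneck.
4 steps out: the tier-1 contract delay, the raw-material inventory stockout.
5 steps out: the customs clearance strike, the contract bottleneck.
Not reachable from it: the raw-material inventory shutdown, the supplier shutdown, the fleet strike, the overseas contract shutdown.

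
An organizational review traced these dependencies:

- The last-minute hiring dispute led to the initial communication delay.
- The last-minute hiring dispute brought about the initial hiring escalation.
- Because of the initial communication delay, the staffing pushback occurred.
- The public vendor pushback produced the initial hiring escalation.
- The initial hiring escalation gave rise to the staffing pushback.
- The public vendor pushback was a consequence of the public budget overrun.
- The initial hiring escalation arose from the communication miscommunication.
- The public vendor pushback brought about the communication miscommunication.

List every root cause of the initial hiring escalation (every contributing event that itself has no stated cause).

the last-minute hiring dispute, the public budget overrun

Tracing upstream from the initial hiring escalation: the initial hiring escalation ← the public vendor pushback ← the public budget overrun.
A separate upstream branch: the initial hiring escalation ← the last-minute hiring dispute.
Each of those chain origins has no stated cause.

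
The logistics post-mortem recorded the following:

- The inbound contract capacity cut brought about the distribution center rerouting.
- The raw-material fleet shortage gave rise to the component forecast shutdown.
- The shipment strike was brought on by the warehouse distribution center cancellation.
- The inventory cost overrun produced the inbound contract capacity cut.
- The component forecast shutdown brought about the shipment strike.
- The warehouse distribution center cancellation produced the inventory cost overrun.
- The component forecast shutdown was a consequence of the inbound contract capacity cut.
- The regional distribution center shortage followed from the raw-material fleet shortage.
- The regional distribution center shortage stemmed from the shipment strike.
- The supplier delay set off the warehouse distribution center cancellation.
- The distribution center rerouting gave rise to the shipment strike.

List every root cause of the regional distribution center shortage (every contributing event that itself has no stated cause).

Tracing upstream from the regional distribution center shortage: the regional distribution center shortage ← the raw-material fleet shortage.
A separate upstream branch: the regional distribution center shortage ← the shipment strike ← the warehouse distribution center cancellation ← the supplier delay.
Each of those chain origins has no stated cause.

the raw-material fleet shortage, the supplier delay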